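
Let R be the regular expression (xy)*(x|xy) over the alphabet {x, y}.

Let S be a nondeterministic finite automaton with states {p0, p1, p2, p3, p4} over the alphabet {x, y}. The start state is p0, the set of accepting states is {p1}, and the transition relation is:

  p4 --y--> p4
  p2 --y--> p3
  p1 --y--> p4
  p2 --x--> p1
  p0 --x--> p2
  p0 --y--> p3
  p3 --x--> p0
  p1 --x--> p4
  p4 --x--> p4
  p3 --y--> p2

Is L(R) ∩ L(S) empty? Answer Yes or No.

Yes

Converting the expression R to a DFA (subset construction, then merging equivalent states) gives the minimal DFA with states {r0, r1, r2, r3}, start state r0, accepting states {r1, r3} and transitions r0: x→r1, y→r2; r1: x→r2, y→r3; r2: x→r2, y→r2; r3: x→r1, y→r2.
Exploring the product automaton R × S from the start pair (r0, p0), following both machines on each input symbol, reaches 9 state pairs: (r0, p0), (r1, p2), (r2, p3), (r2, p1), (r3, p3), (r2, p0), (r2, p2), (r2, p4), (r1, p0).
R accepts in {r1, r3} and S accepts in {p1}; no reachable pair has both components accepting, so no string drives both machines to acceptance simultaneously and L(R) ∩ L(S) = ∅.
So no string is accepted by both, and the intersection is empty.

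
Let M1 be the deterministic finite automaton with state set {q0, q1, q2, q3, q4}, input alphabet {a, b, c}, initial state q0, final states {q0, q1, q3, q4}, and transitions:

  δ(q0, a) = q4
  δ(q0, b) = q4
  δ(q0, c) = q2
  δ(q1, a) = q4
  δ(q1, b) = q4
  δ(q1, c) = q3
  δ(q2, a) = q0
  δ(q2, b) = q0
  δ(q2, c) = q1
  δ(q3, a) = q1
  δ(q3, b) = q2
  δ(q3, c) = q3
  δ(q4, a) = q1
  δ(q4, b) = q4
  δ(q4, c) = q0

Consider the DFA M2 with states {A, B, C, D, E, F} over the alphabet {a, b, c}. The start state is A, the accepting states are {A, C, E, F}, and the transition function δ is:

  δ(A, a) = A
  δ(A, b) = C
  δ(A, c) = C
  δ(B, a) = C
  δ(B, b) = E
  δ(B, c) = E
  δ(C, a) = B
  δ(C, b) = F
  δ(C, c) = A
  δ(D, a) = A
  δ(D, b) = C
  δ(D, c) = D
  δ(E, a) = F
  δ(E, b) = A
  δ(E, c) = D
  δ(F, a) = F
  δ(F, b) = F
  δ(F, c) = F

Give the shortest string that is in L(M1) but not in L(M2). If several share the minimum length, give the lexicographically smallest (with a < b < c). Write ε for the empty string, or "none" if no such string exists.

ba

The string ba is accepted by M1 but not by M2.
No shorter string lies in the difference, and ba is the lexicographically first length-2 string in L(M1) \ L(M2).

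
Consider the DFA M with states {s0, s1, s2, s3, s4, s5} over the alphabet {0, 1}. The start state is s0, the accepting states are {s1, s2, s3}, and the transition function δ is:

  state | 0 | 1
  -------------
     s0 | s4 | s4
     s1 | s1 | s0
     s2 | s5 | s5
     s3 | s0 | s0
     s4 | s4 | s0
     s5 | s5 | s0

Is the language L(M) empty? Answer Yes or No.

The states reachable from the start state are {s0, s4}.
None of the accepting states {s1, s2, s3} is reachable, so no string is accepted and L(M) = ∅.

Yes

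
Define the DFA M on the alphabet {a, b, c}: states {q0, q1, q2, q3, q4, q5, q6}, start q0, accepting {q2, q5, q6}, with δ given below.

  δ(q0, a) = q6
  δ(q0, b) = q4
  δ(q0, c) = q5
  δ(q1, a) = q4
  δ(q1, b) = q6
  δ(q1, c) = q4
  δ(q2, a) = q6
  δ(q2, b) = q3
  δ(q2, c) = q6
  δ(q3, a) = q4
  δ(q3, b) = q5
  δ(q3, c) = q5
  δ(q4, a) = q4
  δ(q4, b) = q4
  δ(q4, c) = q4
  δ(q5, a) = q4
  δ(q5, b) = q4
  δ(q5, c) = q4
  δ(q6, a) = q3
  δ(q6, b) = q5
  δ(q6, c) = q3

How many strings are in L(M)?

7

The useful subgraph on states {q0, q3, q5, q6} is acyclic, so L(M) is finite; the longest accepting path visits 4 useful states, giving maximum string length 3.
Counting accepting paths from q0 by length: 2 of length 1, 1 of length 2, 4 of length 3. Total 7.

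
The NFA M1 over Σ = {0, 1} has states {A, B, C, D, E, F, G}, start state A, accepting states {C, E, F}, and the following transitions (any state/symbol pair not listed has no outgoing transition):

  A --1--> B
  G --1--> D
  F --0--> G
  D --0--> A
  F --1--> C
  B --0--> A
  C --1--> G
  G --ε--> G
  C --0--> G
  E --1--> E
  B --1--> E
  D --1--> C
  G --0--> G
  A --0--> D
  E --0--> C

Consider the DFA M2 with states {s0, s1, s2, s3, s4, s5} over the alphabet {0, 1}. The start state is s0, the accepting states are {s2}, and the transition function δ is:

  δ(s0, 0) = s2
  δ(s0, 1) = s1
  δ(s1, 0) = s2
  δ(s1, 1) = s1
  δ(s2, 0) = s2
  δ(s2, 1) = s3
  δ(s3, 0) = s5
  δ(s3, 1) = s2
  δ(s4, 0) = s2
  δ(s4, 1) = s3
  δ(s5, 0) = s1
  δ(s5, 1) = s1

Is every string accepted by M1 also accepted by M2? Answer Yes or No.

The string 01 is in L(M1) but not in L(M2).
So L(M1) ⊄ L(M2).

No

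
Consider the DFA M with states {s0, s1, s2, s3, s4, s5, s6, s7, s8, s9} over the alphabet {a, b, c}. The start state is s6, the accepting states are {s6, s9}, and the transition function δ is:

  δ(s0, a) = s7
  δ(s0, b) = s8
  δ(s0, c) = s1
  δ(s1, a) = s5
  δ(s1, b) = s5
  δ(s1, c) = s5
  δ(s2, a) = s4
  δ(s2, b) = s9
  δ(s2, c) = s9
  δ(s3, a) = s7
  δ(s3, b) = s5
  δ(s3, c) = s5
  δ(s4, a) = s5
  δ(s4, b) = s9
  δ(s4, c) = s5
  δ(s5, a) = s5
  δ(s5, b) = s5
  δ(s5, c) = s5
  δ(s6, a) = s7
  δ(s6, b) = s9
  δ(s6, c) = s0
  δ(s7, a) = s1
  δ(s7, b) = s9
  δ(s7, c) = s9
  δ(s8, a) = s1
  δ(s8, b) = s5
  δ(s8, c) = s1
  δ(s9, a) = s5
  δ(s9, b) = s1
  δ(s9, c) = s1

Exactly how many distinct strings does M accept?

6

The useful subgraph on states {s0, s6, s7, s9} is acyclic, so L(M) is finite; the longest accepting path visits 4 useful states, giving maximum string length 3.
Counting accepting paths from s6 by length: 1 of length 0, 1 of length 1, 2 of length 2, 2 of length 3. Total 6.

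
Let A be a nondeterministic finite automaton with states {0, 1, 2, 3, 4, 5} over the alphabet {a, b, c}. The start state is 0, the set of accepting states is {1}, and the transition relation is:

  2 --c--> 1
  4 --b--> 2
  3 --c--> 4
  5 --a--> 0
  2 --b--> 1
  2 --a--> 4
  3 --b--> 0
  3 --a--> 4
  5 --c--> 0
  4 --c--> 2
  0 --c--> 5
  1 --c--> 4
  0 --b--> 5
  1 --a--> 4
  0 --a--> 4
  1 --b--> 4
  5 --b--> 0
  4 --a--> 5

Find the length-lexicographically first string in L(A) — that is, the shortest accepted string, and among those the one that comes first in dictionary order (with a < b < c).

A breadth-first search from 0 reaches an accepting state first via the path 0 → 4 → 2 → 1 on input abb.
No string of length < 3 is accepted (BFS exhausts all shorter strings without reaching an accepting state), and abb is the lexicographically least accepting string of length 3.

abb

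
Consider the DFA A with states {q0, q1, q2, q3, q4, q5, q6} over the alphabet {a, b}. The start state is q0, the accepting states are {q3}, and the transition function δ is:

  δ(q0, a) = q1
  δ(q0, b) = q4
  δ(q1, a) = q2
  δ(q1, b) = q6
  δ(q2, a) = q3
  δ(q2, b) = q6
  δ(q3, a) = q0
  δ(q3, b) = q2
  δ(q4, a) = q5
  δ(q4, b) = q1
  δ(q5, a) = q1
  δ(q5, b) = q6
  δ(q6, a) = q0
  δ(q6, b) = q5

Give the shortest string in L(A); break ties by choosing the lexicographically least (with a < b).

A breadth-first search from q0 reaches an accepting state first via the path q0 → q1 → q2 → q3 on input aaa.
No string of length < 3 is accepted (BFS exhausts all shorter strings without reaching an accepting state), and aaa is the lexicographically least accepting string of length 3.

aaa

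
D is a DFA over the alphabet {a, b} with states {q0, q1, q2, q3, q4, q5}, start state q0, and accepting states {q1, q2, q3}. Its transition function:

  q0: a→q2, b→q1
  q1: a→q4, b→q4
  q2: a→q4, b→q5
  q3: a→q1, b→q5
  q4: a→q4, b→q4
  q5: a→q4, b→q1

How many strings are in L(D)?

3

The useful subgraph on states {q0, q1, q2, q5} is acyclic, so L(D) is finite; the longest accepting path visits 4 useful states, giving maximum string length 3.
Counting accepting paths from q0 by length: 2 of length 1, 1 of length 3. Total 3.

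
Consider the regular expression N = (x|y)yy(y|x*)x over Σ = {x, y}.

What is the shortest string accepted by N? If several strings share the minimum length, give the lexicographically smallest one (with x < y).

xyyx

By inspection of the expression, no string of length less than 4 matches, and xyyx is the lexicographically first match of length 4.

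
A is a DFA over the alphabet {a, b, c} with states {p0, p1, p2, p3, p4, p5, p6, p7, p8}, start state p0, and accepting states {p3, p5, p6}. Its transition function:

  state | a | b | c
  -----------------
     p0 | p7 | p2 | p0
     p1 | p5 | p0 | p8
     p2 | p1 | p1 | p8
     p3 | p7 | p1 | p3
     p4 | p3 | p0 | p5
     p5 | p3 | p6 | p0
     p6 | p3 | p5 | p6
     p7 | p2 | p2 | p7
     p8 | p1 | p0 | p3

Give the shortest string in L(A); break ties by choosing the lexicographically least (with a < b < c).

A breadth-first search from p0 reaches an accepting state first via the path p0 → p2 → p1 → p5 on input baa.
No string of length < 3 is accepted (BFS exhausts all shorter strings without reaching an accepting state), and baa is the lexicographically least accepting string of length 3.

baa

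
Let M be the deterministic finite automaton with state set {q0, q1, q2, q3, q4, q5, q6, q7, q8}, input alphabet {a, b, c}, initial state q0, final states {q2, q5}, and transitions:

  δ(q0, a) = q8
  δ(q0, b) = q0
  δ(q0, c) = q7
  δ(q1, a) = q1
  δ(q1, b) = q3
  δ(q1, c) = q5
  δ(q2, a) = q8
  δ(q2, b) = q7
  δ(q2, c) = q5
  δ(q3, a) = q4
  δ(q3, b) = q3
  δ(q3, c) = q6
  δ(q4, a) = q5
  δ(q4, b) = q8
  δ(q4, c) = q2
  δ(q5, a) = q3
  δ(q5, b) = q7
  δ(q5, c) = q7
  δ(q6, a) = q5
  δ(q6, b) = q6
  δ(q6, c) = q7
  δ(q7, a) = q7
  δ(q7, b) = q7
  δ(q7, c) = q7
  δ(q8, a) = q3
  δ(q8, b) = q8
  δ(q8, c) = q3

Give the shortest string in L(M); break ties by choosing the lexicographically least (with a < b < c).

A breadth-first search from q0 reaches an accepting state first via the path q0 → q8 → q3 → q4 → q5 on input aaaa.
No string of length < 4 is accepted (BFS exhausts all shorter strings without reaching an accepting state), and aaaa is the lexicographically least accepting string of length 4.

aaaa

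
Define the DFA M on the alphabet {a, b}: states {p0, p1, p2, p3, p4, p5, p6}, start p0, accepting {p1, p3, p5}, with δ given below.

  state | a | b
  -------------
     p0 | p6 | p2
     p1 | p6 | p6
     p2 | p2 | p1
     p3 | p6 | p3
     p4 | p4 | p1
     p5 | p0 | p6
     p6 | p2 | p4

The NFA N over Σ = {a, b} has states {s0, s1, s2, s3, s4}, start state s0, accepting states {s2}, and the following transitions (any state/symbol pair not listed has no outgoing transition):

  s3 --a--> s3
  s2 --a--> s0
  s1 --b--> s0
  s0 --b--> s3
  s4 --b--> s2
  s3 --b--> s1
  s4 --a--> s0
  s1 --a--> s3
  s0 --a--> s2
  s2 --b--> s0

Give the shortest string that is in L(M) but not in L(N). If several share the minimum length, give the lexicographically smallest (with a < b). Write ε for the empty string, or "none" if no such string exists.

bb

The string bb is accepted by M but not by N.
No shorter string lies in the difference, and bb is the lexicographically first length-2 string in L(M) \ L(N).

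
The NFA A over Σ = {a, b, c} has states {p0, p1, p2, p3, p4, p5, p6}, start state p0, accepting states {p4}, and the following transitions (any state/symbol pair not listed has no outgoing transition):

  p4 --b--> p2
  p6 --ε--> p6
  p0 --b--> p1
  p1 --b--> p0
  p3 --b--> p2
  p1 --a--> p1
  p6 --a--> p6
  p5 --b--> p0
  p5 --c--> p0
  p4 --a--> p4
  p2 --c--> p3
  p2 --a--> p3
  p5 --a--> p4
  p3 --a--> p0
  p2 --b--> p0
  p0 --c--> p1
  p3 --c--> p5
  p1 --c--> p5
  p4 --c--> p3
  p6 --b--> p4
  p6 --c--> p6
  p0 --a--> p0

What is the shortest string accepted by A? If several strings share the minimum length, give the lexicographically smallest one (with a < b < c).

bca

A breadth-first search from p0 reaches an accepting state first via the path p0 → p1 → p5 → p4 on input bca.
No string of length < 3 is accepted (BFS exhausts all shorter strings without reaching an accepting state), and bca is the lexicographically least accepting string of length 3.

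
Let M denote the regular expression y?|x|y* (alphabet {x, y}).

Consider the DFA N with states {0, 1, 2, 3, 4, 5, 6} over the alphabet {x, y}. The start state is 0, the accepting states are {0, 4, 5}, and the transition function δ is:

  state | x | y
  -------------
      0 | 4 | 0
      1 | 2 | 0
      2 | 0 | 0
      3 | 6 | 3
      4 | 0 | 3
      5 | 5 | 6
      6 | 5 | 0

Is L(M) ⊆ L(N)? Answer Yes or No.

Converting the expression M to a DFA (subset construction, then merging equivalent states) gives the minimal DFA with states {m0, m1, m2, m3}, start state m0, accepting states {m0, m1, m2} and transitions m0: x→m1, y→m2; m1: x→m3, y→m3; m2: x→m3, y→m2; m3: x→m3, y→m3.
Exploring the product automaton M × N from the start pair (m0, 0), following both machines on each input symbol, reaches 8 state pairs: (m0, 0), (m1, 4), (m2, 0), (m3, 0), (m3, 3), (m3, 4), (m3, 6), (m3, 5).
M accepts in {m0, m1, m2} and N accepts in {0, 4, 5}. The reachable pairs whose M-component is accepting are (m0, 0), (m1, 4), (m2, 0); in each of them the N-component is accepting too, so the product for L(M) \ L(N) (M-component accepting, N-component rejecting) has no reachable accepting pair and the difference is empty.
Hence every string in L(M) is also in L(N).

Yes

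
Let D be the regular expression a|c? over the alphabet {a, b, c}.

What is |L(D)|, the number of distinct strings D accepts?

3

The expression has no Kleene star, so L(D) is finite. Expanding the alternatives gives {ε, a, c}.
That is 1 of length 0, 2 of length 1: 3 strings in all.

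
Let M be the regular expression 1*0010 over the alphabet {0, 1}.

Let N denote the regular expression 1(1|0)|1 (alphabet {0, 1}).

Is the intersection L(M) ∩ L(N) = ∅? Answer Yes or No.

Converting the expression M to a DFA (subset construction, then merging equivalent states) gives the minimal DFA with states {m0, m1, m2, m3, m4, m5}, start state m0, accepting states {m5} and transitions m0: 0→m1, 1→m0; m1: 0→m2, 1→m3; m2: 0→m3, 1→m4; m3: 0→m3, 1→m3; m4: 0→m5, 1→m3; m5: 0→m3, 1→m3.
Converting the expression N to a DFA (subset construction, then merging equivalent states) gives the minimal DFA with states {n0, n1, n2, n3}, start state n0, accepting states {n2, n3} and transitions n0: 0→n1, 1→n2; n1: 0→n1, 1→n1; n2: 0→n3, 1→n3; n3: 0→n1, 1→n1.
Exploring the product automaton M × N from the start pair (m0, n0), following both machines on each input symbol, reaches 10 state pairs: (m0, n0), (m1, n1), (m0, n2), (m2, n1), (m3, n1), (m1, n3), (m0, n3), (m4, n1), (m0, n1), (m5, n1).
M accepts in {m5} and N accepts in {n2, n3}; no reachable pair has both components accepting, so no string drives both machines to acceptance simultaneously and L(M) ∩ L(N) = ∅.
So no string is accepted by both, and the intersection is empty.

Yes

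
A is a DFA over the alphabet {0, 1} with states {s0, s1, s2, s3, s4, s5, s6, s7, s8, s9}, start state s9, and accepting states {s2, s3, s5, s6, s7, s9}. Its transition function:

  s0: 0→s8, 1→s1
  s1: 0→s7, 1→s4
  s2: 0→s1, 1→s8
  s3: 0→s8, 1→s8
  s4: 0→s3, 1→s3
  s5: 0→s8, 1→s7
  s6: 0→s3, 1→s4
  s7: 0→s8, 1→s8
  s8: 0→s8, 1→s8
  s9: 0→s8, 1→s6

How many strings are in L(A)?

The useful subgraph on states {s3, s4, s6, s9} is acyclic, so L(A) is finite; the longest accepting path visits 4 useful states, giving maximum string length 3.
Counting accepting paths from s9 by length: 1 of length 0, 1 of length 1, 1 of length 2, 2 of length 3. Total 5.

5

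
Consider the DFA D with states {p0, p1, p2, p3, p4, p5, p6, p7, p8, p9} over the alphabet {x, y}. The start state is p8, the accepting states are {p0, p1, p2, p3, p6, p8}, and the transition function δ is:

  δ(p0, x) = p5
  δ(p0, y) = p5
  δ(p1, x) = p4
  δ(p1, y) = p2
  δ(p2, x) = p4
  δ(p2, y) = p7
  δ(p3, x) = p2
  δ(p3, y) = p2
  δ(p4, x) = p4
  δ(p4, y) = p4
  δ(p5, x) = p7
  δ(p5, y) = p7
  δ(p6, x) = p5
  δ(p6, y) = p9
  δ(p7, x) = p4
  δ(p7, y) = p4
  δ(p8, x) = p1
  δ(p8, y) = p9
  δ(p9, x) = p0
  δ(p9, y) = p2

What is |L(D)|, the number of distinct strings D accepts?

The useful subgraph on states {p0, p1, p2, p8, p9} is acyclic, so L(D) is finite; the longest accepting path visits 3 useful states, giving maximum string length 2.
Counting accepting paths from p8 by length: 1 of length 0, 1 of length 1, 3 of length 2. Total 5.

5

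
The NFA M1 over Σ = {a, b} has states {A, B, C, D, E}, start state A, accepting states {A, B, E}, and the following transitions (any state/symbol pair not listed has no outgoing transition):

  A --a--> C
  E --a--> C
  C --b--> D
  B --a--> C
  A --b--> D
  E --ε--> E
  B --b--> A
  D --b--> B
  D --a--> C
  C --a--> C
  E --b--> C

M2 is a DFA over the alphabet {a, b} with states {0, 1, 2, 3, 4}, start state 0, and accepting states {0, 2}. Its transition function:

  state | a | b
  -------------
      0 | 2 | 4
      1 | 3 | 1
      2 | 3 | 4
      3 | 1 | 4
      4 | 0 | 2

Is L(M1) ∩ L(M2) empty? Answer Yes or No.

No

The empty string ε is accepted by both M1 and M2.
Hence L(M1) ∩ L(M2) ≠ ∅.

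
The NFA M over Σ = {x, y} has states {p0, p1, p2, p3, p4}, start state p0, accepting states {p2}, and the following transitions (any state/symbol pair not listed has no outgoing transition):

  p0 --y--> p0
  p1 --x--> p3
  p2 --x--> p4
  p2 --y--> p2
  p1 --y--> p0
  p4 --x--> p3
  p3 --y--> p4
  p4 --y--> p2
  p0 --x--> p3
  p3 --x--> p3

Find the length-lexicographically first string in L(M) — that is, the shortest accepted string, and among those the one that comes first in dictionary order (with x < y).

A breadth-first search from p0 reaches an accepting state first via the path p0 → p3 → p4 → p2 on input xyy.
No string of length < 3 is accepted (BFS exhausts all shorter strings without reaching an accepting state), and xyy is the lexicographically least accepting string of length 3.

xyy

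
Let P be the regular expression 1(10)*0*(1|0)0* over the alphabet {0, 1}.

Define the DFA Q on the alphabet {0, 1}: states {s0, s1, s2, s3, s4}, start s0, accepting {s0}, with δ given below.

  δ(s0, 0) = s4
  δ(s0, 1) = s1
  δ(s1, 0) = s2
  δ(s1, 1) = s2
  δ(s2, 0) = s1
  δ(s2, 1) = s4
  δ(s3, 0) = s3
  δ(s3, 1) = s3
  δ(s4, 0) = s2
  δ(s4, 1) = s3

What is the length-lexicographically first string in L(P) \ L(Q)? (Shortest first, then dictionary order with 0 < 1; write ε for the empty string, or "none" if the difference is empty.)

10

The string 10 is accepted by P but not by Q.
No shorter string lies in the difference, and 10 is the lexicographically first length-2 string in L(P) \ L(Q).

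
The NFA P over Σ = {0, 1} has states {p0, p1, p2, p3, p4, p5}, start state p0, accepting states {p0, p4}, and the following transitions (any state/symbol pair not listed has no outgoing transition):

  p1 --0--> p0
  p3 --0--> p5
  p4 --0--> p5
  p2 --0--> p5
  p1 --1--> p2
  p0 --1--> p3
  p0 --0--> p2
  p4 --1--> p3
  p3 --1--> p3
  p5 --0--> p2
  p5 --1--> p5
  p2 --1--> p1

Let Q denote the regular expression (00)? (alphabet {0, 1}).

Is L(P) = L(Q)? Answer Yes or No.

The string 010 is accepted by P but rejected by Q.
So L(P) ≠ L(Q).

No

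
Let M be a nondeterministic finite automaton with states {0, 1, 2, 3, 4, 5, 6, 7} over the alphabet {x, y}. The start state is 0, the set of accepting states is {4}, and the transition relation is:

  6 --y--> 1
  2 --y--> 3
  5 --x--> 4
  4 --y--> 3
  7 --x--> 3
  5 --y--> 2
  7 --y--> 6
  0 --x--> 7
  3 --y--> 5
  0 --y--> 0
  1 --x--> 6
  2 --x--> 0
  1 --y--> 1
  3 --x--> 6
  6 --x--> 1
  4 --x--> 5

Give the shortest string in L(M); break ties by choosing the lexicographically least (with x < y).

A breadth-first search from 0 reaches an accepting state first via the path 0 → 7 → 3 → 5 → 4 on input xxyx.
No string of length < 4 is accepted (BFS exhausts all shorter strings without reaching an accepting state), and xxyx is the lexicographically least accepting string of length 4.

xxyx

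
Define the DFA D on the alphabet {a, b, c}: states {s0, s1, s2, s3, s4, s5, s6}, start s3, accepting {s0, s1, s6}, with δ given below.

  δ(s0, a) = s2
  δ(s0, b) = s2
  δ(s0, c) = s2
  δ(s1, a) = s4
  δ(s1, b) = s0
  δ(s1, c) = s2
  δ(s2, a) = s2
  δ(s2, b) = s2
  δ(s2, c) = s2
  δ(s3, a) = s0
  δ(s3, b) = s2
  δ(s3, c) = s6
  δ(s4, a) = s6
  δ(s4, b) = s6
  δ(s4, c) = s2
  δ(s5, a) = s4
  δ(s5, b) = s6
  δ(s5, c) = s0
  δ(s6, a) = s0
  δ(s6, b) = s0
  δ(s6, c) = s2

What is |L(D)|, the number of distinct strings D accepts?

The useful subgraph on states {s0, s3, s6} is acyclic, so L(D) is finite; the longest accepting path visits 3 useful states, giving maximum string length 2.
Counting accepting paths from s3 by length: 2 of length 1, 2 of length 2. Total 4.

4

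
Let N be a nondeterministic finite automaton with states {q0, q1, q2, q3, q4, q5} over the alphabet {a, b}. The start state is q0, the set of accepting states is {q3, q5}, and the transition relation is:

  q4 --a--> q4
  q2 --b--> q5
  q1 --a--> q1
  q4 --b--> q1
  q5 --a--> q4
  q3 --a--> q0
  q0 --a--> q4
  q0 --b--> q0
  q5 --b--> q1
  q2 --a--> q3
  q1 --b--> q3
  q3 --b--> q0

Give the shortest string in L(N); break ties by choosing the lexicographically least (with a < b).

abb

A breadth-first search from q0 reaches an accepting state first via the path q0 → q4 → q1 → q3 on input abb.
No string of length < 3 is accepted (BFS exhausts all shorter strings without reaching an accepting state), and abb is the lexicographically least accepting string of length 3.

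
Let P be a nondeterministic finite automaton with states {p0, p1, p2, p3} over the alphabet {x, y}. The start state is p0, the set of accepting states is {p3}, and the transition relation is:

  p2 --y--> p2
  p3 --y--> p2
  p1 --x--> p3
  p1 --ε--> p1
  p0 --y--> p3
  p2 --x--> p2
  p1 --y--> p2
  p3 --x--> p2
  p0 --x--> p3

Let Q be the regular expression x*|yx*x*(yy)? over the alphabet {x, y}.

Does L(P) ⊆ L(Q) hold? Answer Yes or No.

Yes

Converting the expression Q to a DFA (subset construction, then merging equivalent states) gives the minimal DFA with states {q0, q1, q2, q3, q4, q5}, start state q0, accepting states {q0, q1, q2, q5} and transitions q0: x→q1, y→q2; q1: x→q1, y→q3; q2: x→q2, y→q4; q3: x→q3, y→q3; q4: x→q3, y→q5; q5: x→q3, y→q3.
Exploring the product automaton P × Q from the start pair (p0, q0), following both machines on each input symbol, reaches 8 state pairs: (p0, q0), (p3, q1), (p3, q2), (p2, q1), (p2, q3), (p2, q2), (p2, q4), (p2, q5).
P accepts in {p3} and Q accepts in {q0, q1, q2, q5}. The reachable pairs whose P-component is accepting are (p3, q1), (p3, q2); in each of them the Q-component is accepting too, so the product for L(P) \ L(Q) (P-component accepting, Q-component rejecting) has no reachable accepting pair and the difference is empty.
Hence every string in L(P) is also in L(Q).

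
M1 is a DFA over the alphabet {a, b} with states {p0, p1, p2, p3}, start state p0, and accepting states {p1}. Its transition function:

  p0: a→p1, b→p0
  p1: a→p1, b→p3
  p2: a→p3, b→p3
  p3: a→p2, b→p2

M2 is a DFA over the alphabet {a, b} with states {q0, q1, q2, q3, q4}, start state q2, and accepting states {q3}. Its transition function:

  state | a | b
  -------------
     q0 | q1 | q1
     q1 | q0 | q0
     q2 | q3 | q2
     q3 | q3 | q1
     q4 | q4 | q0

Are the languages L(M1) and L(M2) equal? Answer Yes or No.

Exploring the product automaton M1 × M2 from the start pair (p0, q2), following both machines on each input symbol, reaches 4 state pairs: (p0, q2), (p1, q3), (p3, q1), (p2, q0).
M1 accepts in {p1} and M2 accepts in {q3}. In every reachable pair the two components are either both accepting — (p1, q3) — or both non-accepting, so no string is accepted by exactly one of the machines: L(M1) \ L(M2) and L(M2) \ L(M1) are both empty.
Hence every string is accepted by M1 iff it is accepted by M2, and the two languages coincide.

Yes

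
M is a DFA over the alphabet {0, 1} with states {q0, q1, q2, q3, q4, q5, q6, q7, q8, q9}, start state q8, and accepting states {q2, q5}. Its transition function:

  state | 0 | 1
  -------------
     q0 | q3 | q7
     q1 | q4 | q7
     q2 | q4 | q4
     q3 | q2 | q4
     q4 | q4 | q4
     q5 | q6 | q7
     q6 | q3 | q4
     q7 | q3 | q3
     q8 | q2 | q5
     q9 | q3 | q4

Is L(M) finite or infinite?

The useful states (reachable from q8 and able to reach an accepting state) are {q2, q3, q5, q6, q7, q8}.
Restricted to these states the transition graph has no cycle, so every accepting path has bounded length and L is finite.

finite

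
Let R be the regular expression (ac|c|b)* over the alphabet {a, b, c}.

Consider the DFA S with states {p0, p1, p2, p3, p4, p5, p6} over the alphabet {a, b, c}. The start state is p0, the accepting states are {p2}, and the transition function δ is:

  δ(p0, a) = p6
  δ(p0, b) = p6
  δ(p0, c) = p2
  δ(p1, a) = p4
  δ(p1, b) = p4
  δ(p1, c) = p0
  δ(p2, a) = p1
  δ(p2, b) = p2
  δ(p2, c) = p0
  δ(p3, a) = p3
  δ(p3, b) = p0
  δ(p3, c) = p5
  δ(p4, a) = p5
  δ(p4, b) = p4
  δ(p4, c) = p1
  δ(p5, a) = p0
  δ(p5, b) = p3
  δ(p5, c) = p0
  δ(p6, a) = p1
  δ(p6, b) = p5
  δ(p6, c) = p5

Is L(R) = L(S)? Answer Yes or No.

The empty string ε is accepted by R but rejected by S.
So L(R) ≠ L(S).

No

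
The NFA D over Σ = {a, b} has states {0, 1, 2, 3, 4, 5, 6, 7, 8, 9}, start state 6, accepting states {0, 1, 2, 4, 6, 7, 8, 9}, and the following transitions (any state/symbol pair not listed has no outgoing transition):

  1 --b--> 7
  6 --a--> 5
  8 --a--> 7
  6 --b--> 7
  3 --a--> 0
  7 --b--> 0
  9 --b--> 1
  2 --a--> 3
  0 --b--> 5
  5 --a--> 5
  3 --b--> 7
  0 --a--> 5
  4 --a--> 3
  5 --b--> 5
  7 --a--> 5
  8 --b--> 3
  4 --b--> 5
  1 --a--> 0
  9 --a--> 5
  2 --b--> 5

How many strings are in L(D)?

The useful subgraph on states {0, 6, 7} is acyclic, so L(D) is finite; the longest accepting path visits 3 useful states, giving maximum string length 2.
Counting accepting paths from 6 by length: 1 of length 0, 1 of length 1, 1 of length 2. Total 3.

3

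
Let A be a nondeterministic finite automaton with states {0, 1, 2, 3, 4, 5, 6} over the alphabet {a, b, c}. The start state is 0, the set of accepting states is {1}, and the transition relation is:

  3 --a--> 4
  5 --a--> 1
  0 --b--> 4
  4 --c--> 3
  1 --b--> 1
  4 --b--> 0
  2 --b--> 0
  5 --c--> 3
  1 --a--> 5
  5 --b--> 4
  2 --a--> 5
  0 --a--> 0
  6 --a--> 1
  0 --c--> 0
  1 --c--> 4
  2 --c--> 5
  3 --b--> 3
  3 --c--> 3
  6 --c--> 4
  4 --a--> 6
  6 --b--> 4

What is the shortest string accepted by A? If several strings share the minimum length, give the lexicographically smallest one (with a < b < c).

baa

A breadth-first search from 0 reaches an accepting state first via the path 0 → 4 → 6 → 1 on input baa.
No string of length < 3 is accepted (BFS exhausts all shorter strings without reaching an accepting state), and baa is the lexicographically least accepting string of length 3.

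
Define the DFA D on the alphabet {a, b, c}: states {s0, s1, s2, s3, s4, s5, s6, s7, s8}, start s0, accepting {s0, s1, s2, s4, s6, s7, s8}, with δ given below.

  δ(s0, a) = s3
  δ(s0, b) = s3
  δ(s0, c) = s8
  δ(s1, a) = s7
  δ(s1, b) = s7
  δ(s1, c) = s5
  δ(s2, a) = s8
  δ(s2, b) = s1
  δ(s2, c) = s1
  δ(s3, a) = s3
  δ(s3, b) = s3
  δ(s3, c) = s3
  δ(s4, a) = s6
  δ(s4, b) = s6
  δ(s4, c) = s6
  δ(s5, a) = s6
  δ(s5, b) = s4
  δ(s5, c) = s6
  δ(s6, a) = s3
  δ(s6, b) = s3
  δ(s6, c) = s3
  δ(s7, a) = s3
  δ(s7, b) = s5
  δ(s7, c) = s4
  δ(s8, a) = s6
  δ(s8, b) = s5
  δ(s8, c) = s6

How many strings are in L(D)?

The useful subgraph on states {s0, s4, s5, s6, s8} is acyclic, so L(D) is finite; the longest accepting path visits 5 useful states, giving maximum string length 4.
Counting accepting paths from s0 by length: 1 of length 0, 1 of length 1, 2 of length 2, 3 of length 3, 3 of length 4. Total 10.

10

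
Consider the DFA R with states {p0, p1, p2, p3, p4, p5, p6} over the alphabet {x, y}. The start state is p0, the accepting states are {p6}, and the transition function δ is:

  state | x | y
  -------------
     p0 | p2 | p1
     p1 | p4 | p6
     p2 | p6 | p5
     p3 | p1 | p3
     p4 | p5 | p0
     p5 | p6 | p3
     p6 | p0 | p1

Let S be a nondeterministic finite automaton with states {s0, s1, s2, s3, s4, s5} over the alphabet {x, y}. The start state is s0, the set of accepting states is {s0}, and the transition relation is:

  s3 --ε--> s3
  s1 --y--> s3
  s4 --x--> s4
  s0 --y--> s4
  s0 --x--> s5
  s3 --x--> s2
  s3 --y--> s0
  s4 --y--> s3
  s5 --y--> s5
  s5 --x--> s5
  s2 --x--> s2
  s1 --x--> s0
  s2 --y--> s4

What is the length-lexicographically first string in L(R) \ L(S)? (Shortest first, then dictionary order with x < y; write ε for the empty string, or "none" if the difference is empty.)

xx

The string xx is accepted by R but not by S.
No shorter string lies in the difference, and xx is the lexicographically first length-2 string in L(R) \ L(S).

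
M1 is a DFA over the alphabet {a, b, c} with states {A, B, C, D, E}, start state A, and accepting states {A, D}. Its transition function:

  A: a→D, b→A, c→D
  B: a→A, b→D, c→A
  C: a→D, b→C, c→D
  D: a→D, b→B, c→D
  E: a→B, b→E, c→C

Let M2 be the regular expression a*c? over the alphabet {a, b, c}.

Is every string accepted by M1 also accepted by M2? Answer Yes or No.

The string b is in L(M1) but not in L(M2).
So L(M1) ⊄ L(M2).

No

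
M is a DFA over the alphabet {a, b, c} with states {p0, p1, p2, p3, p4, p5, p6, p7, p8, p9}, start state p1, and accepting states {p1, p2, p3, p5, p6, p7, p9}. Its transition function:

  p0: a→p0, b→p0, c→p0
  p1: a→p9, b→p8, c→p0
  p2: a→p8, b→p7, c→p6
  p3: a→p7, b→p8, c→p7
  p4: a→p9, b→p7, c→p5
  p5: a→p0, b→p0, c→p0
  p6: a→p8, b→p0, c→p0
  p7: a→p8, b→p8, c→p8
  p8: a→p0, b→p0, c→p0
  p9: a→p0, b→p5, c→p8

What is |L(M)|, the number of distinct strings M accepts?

3

The useful subgraph on states {p1, p5, p9} is acyclic, so L(M) is finite; the longest accepting path visits 3 useful states, giving maximum string length 2.
Counting accepting paths from p1 by length: 1 of length 0, 1 of length 1, 1 of length 2. Total 3.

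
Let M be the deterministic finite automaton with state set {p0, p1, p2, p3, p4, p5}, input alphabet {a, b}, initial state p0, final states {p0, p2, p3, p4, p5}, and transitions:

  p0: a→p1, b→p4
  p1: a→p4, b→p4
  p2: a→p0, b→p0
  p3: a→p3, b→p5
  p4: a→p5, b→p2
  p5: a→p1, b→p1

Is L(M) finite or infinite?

infinite

State p0 is reachable from the start and can reach an accepting state, and it lies on the cycle p0 → p1 → p4 → p2 → p0.
Traversing that cycle any number of times yields accepted strings of unbounded length, so the language is infinite.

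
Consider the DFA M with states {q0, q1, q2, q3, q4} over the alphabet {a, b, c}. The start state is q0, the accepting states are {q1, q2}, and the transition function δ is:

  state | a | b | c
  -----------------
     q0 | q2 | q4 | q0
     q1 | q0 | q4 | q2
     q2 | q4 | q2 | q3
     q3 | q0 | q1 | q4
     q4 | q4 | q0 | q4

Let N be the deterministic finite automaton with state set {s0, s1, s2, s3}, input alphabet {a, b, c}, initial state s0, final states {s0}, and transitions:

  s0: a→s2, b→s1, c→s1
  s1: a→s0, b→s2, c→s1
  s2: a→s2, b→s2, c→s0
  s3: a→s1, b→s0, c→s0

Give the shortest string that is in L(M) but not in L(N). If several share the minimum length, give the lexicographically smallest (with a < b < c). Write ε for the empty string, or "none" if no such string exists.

The string a is accepted by M but not by N.
No shorter string lies in the difference, and a is the lexicographically first length-1 string in L(M) \ L(N).

a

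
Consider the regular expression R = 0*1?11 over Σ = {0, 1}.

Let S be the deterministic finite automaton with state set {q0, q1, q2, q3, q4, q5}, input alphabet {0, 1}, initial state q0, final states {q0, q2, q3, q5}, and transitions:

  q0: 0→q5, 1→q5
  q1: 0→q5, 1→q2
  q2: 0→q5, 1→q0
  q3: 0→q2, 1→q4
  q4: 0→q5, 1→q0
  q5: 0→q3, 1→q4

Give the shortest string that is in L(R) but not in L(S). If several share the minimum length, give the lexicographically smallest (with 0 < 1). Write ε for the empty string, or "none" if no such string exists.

11

The string 11 is accepted by R but not by S.
No shorter string lies in the difference, and 11 is the lexicographically first length-2 string in L(R) \ L(S).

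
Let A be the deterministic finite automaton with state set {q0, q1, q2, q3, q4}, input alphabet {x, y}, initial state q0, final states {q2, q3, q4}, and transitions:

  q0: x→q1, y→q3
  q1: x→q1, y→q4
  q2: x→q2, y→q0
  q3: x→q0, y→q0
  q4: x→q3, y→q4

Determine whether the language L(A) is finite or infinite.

State q1 is reachable from the start and can reach an accepting state, and it lies on the cycle q1 → q1.
Traversing that cycle any number of times yields accepted strings of unbounded length, so the language is infinite.

infinite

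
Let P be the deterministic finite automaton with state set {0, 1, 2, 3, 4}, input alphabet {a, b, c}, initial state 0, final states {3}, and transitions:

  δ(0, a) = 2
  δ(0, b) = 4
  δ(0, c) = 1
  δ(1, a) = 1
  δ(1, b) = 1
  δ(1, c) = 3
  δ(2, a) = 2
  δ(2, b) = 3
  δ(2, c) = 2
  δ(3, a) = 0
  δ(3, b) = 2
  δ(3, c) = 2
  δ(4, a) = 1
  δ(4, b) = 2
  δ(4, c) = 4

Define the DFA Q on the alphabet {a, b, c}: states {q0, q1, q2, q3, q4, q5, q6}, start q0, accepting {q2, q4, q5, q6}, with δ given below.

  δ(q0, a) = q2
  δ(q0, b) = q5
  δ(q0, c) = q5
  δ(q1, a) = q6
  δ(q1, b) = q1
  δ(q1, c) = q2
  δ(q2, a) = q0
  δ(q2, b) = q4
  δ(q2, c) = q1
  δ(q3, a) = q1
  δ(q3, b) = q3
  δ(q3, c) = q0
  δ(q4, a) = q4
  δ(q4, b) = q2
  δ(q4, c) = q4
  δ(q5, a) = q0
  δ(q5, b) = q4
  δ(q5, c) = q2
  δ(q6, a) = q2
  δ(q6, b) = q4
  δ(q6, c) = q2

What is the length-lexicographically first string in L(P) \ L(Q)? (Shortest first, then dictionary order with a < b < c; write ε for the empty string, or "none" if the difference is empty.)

The string acb is accepted by P but not by Q.
No shorter string lies in the difference, and acb is the lexicographically first length-3 string in L(P) \ L(Q).

acb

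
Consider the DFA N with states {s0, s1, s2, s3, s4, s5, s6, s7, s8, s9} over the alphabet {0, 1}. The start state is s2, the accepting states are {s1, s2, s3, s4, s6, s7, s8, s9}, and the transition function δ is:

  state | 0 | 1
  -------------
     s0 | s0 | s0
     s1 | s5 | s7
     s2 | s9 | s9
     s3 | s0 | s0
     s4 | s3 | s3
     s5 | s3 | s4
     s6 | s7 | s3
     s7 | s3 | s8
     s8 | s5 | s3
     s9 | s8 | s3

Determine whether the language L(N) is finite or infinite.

finite

The useful states (reachable from s2 and able to reach an accepting state) are {s2, s3, s4, s5, s8, s9}.
Restricted to these states the transition graph has no cycle, so every accepting path has bounded length and L is finite.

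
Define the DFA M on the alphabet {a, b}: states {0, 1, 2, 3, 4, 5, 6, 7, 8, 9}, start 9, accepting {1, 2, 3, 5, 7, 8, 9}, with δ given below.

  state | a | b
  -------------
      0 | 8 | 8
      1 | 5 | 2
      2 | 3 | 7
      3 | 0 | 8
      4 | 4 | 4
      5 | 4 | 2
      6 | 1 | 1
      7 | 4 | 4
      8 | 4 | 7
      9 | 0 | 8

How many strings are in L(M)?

7

The useful subgraph on states {0, 7, 8, 9} is acyclic, so L(M) is finite; the longest accepting path visits 4 useful states, giving maximum string length 3.
Counting accepting paths from 9 by length: 1 of length 0, 1 of length 1, 3 of length 2, 2 of length 3. Total 7.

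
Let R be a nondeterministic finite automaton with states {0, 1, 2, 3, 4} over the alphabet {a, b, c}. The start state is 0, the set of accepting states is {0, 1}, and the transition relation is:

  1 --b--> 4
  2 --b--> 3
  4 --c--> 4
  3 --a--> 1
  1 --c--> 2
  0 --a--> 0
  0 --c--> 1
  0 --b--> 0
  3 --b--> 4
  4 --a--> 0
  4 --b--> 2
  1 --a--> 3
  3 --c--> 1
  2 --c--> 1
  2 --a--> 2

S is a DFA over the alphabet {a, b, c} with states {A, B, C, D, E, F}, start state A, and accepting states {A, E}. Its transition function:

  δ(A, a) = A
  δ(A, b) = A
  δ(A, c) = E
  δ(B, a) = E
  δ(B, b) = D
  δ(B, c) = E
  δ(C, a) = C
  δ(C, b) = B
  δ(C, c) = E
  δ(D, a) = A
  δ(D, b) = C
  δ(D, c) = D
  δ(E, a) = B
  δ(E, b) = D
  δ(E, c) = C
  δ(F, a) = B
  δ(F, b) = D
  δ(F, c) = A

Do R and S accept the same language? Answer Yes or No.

Yes

Exploring the product automaton R × S from the start pair (0, A), following both machines on each input symbol, reaches 5 state pairs: (0, A), (1, E), (3, B), (4, D), (2, C).
R accepts in {0, 1} and S accepts in {A, E}. In every reachable pair the two components are either both accepting — (0, A), (1, E) — or both non-accepting, so no string is accepted by exactly one of the machines: L(R) \ L(S) and L(S) \ L(R) are both empty.
Hence every string is accepted by R iff it is accepted by S, and the two languages coincide.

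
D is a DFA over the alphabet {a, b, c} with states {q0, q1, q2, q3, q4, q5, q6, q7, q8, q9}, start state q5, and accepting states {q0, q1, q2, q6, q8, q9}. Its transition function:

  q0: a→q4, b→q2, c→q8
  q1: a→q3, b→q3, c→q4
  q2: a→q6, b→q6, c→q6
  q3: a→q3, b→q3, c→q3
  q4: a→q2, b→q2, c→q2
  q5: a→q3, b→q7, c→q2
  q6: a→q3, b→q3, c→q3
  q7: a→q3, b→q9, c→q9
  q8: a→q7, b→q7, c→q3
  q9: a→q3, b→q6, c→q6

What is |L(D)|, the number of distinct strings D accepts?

10

The useful subgraph on states {q2, q5, q6, q7, q9} is acyclic, so L(D) is finite; the longest accepting path visits 4 useful states, giving maximum string length 3.
Counting accepting paths from q5 by length: 1 of length 1, 5 of length 2, 4 of length 3. Total 10.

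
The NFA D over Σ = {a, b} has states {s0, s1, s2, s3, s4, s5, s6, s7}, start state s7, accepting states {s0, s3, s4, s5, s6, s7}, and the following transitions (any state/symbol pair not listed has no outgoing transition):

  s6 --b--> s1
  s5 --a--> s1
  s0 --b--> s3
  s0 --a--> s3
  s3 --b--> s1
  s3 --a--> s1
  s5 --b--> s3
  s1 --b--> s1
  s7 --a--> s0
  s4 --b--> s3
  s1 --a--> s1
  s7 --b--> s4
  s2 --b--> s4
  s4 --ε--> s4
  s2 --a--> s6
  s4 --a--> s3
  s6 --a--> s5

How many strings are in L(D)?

7

The useful subgraph on states {s0, s3, s4, s7} is acyclic, so L(D) is finite; the longest accepting path visits 3 useful states, giving maximum string length 2.
Counting accepting paths from s7 by length: 1 of length 0, 2 of length 1, 4 of length 2. Total 7.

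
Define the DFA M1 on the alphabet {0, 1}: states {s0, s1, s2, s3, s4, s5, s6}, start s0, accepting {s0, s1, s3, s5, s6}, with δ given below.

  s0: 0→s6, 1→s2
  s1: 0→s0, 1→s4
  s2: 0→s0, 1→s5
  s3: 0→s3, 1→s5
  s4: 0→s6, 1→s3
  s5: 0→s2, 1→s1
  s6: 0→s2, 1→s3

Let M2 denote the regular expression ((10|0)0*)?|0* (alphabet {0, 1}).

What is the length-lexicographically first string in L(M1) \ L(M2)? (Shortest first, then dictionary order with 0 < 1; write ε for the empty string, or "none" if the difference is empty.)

01

The string 01 is accepted by M1 but not by M2.
No shorter string lies in the difference, and 01 is the lexicographically first length-2 string in L(M1) \ L(M2).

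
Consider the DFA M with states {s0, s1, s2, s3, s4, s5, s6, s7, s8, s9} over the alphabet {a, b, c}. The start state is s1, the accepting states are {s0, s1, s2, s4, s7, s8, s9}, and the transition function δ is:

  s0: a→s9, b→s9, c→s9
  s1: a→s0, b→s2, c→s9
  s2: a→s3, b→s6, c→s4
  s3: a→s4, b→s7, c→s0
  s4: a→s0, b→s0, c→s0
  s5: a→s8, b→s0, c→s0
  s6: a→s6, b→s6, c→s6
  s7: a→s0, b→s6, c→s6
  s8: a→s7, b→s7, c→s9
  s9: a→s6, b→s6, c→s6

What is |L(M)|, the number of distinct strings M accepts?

42

The useful subgraph on states {s0, s1, s2, s3, s4, s7, s9} is acyclic, so L(M) is finite; the longest accepting path visits 6 useful states, giving maximum string length 5.
Counting accepting paths from s1 by length: 1 of length 0, 3 of length 1, 4 of length 2, 6 of length 3, 16 of length 4, 12 of length 5. Total 42.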